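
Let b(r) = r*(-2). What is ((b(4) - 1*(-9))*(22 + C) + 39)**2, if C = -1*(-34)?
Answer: 9025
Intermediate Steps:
b(r) = -2*r
C = 34
((b(4) - 1*(-9))*(22 + C) + 39)**2 = ((-2*4 - 1*(-9))*(22 + 34) + 39)**2 = ((-8 + 9)*56 + 39)**2 = (1*56 + 39)**2 = (56 + 39)**2 = 95**2 = 9025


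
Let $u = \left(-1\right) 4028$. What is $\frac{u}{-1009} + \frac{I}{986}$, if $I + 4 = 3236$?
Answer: $\frac{3616348}{497437} \approx 7.27$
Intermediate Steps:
$I = 3232$ ($I = -4 + 3236 = 3232$)
$u = -4028$
$\frac{u}{-1009} + \frac{I}{986} = - \frac{4028}{-1009} + \frac{3232}{986} = \left(-4028\right) \left(- \frac{1}{1009}\right) + 3232 \cdot \frac{1}{986} = \frac{4028}{1009} + \frac{1616}{493} = \frac{3616348}{497437}$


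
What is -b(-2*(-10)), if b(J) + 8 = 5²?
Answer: -17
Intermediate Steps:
b(J) = 17 (b(J) = -8 + 5² = -8 + 25 = 17)
-b(-2*(-10)) = -1*17 = -17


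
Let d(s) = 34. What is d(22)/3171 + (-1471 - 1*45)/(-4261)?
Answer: 4952110/13511631 ≈ 0.36651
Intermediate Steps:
d(22)/3171 + (-1471 - 1*45)/(-4261) = 34/3171 + (-1471 - 1*45)/(-4261) = 34*(1/3171) + (-1471 - 45)*(-1/4261) = 34/3171 - 1516*(-1/4261) = 34/3171 + 1516/4261 = 4952110/13511631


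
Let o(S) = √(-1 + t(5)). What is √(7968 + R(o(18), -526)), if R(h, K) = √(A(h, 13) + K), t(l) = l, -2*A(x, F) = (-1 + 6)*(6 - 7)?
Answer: √(31872 + 2*I*√2094)/2 ≈ 89.264 + 0.12816*I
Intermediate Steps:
A(x, F) = 5/2 (A(x, F) = -(-1 + 6)*(6 - 7)/2 = -5*(-1)/2 = -½*(-5) = 5/2)
o(S) = 2 (o(S) = √(-1 + 5) = √4 = 2)
R(h, K) = √(5/2 + K)
√(7968 + R(o(18), -526)) = √(7968 + √(10 + 4*(-526))/2) = √(7968 + √(10 - 2104)/2) = √(7968 + √(-2094)/2) = √(7968 + (I*√2094)/2) = √(7968 + I*√2094/2)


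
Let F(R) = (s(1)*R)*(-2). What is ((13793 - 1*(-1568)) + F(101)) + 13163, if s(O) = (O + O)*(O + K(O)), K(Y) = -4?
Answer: 29736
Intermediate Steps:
s(O) = 2*O*(-4 + O) (s(O) = (O + O)*(O - 4) = (2*O)*(-4 + O) = 2*O*(-4 + O))
F(R) = 12*R (F(R) = ((2*1*(-4 + 1))*R)*(-2) = ((2*1*(-3))*R)*(-2) = -6*R*(-2) = 12*R)
((13793 - 1*(-1568)) + F(101)) + 13163 = ((13793 - 1*(-1568)) + 12*101) + 13163 = ((13793 + 1568) + 1212) + 13163 = (15361 + 1212) + 13163 = 16573 + 13163 = 29736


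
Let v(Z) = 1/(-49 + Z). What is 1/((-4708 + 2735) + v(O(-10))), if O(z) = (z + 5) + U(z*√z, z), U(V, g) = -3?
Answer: -57/112462 ≈ -0.00050684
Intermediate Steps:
O(z) = 2 + z (O(z) = (z + 5) - 3 = (5 + z) - 3 = 2 + z)
1/((-4708 + 2735) + v(O(-10))) = 1/((-4708 + 2735) + 1/(-49 + (2 - 10))) = 1/(-1973 + 1/(-49 - 8)) = 1/(-1973 + 1/(-57)) = 1/(-1973 - 1/57) = 1/(-112462/57) = -57/112462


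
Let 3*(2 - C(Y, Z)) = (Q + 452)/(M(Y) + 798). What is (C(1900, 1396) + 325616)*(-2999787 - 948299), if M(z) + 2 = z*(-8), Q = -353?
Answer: -9258659844343315/7202 ≈ -1.2856e+12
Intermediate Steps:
M(z) = -2 - 8*z (M(z) = -2 + z*(-8) = -2 - 8*z)
C(Y, Z) = 2 - 33/(796 - 8*Y) (C(Y, Z) = 2 - (-353 + 452)/(3*((-2 - 8*Y) + 798)) = 2 - 33/(796 - 8*Y))
(C(1900, 1396) + 325616)*(-2999787 - 948299) = ((-1559 + 16*1900)/(4*(-199 + 2*1900)) + 325616)*(-2999787 - 948299) = ((-1559 + 30400)/(4*(-199 + 3800)) + 325616)*(-3948086) = ((¼)*28841/3601 + 325616)*(-3948086) = ((¼)*(1/3601)*28841 + 325616)*(-3948086) = (28841/14404 + 325616)*(-3948086) = (4690201705/14404)*(-3948086) = -9258659844343315/7202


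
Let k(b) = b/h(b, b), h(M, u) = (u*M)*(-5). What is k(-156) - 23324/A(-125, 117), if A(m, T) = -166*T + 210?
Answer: 505887/416260 ≈ 1.2153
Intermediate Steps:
h(M, u) = -5*M*u (h(M, u) = (M*u)*(-5) = -5*M*u)
A(m, T) = 210 - 166*T
k(b) = -1/(5*b) (k(b) = b/((-5*b*b)) = b/((-5*b²)) = b*(-1/(5*b²)) = -1/(5*b))
k(-156) - 23324/A(-125, 117) = -⅕/(-156) - 23324/(210 - 166*117) = -⅕*(-1/156) - 23324/(210 - 19422) = 1/780 - 23324/(-19212) = 1/780 - 23324*(-1)/19212 = 1/780 - 1*(-5831/4803) = 1/780 + 5831/4803 = 505887/416260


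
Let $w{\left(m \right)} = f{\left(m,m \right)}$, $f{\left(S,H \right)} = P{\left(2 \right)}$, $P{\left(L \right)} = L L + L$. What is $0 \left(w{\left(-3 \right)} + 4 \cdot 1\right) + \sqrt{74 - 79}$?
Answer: $i \sqrt{5} \approx 2.2361 i$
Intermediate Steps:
$P{\left(L \right)} = L + L^{2}$ ($P{\left(L \right)} = L^{2} + L = L + L^{2}$)
$f{\left(S,H \right)} = 6$ ($f{\left(S,H \right)} = 2 \left(1 + 2\right) = 2 \cdot 3 = 6$)
$w{\left(m \right)} = 6$
$0 \left(w{\left(-3 \right)} + 4 \cdot 1\right) + \sqrt{74 - 79} = 0 \left(6 + 4 \cdot 1\right) + \sqrt{74 - 79} = 0 \left(6 + 4\right) + \sqrt{-5} = 0 \cdot 10 + i \sqrt{5} = 0 + i \sqrt{5} = i \sqrt{5}$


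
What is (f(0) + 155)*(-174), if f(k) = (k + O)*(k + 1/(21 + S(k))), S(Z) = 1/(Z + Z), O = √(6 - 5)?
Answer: nan ≈ nan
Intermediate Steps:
O = 1 (O = √1 = 1)
S(Z) = 1/(2*Z)
f(k) = (1 + k)*(k + 1/(21 + 1/(2*k))) (f(k) = (k + 1)*(k + 1/(21 + 1/(2*k))) = (1 + k)*(k + 1/(21 + 1/(2*k))))
(f(0) + 155)*(-174) = (3*0*(1 + 14*0² + 15*0)/(1 + 42*0) + 155)*(-174) = (3*0*(1 + 14*0 + 0)/(1 + 0) + 155)*(-174) = (3*0*(1 + 0 + 0)/1 + 155)*(-174) = (3*0*1*1 + 155)*(-174) = (0 + 155)*(-174) = 155*(-174) = -26970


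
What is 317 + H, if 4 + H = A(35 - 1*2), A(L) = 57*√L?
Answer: 313 + 57*√33 ≈ 640.44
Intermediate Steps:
H = -4 + 57*√33 (H = -4 + 57*√(35 - 1*2) = -4 + 57*√(35 - 2) = -4 + 57*√33 ≈ 323.44)
317 + H = 317 + (-4 + 57*√33) = 313 + 57*√33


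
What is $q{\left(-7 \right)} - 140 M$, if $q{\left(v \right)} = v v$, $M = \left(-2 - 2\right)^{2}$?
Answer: $-2191$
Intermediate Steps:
$M = 16$ ($M = \left(-4\right)^{2} = 16$)
$q{\left(v \right)} = v^{2}$
$q{\left(-7 \right)} - 140 M = \left(-7\right)^{2} - 2240 = 49 - 2240 = -2191$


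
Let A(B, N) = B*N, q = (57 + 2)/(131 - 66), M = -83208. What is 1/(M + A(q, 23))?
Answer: -65/5407163 ≈ -1.2021e-5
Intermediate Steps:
q = 59/65 ≈ 0.90769
1/(M + A(q, 23)) = 1/(-83208 + (59/65)*23) = 1/(-83208 + 1357/65) = 1/(-5407163/65) = -65/5407163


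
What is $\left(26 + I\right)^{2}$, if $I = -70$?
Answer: $1936$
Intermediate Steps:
$\left(26 + I\right)^{2} = \left(26 - 70\right)^{2} = \left(-44\right)^{2} = 1936$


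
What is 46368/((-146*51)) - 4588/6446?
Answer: -27754198/3999743 ≈ -6.9390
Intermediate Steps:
46368/((-146*51)) - 4588/6446 = 46368/(-7446) - 4588*1/6446 = 46368*(-1/7446) - 2294/3223 = -7728/1241 - 2294/3223 = -27754198/3999743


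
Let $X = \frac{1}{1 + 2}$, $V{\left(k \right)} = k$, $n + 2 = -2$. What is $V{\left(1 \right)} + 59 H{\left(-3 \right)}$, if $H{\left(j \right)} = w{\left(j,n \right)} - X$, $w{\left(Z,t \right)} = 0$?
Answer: $- \frac{56}{3} \approx -18.667$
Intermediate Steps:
$n = -4$ ($n = -2 - 2 = -4$)
$X = \frac{1}{3} \approx 0.33333$
$H{\left(j \right)} = - \frac{1}{3}$ ($H{\left(j \right)} = 0 - \frac{1}{3} = - \frac{1}{3}$)
$V{\left(1 \right)} + 59 H{\left(-3 \right)} = 1 + 59 \left(- \frac{1}{3}\right) = 1 - \frac{59}{3} = - \frac{56}{3}$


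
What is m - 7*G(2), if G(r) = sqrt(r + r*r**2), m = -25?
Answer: -25 - 7*sqrt(10) ≈ -47.136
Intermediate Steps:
G(r) = sqrt(r + r**3)
m - 7*G(2) = -25 - 7*sqrt(2 + 2**3) = -25 - 7*sqrt(2 + 8) = -25 - 7*sqrt(10)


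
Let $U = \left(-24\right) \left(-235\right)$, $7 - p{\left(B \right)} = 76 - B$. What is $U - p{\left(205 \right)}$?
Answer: $5504$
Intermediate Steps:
$p{\left(B \right)} = -69 + B$ ($p{\left(B \right)} = 7 - \left(76 - B\right) = 7 + \left(-76 + B\right) = -69 + B$)
$U = 5640$
$U - p{\left(205 \right)} = 5640 - \left(-69 + 205\right) = 5640 - 136 = 5504$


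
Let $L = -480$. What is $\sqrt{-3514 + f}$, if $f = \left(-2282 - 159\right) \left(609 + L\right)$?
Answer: $i \sqrt{318403} \approx 564.27 i$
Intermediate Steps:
$f = -314889$ ($f = \left(-2282 - 159\right) \left(609 - 480\right) = \left(-2441\right) 129 = -314889$)
$\sqrt{-3514 + f} = \sqrt{-3514 - 314889} = \sqrt{-318403} = i \sqrt{318403}$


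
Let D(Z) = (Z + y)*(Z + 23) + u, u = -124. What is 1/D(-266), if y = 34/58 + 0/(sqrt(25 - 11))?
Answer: 29/1866775 ≈ 1.5535e-5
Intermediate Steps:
y = 17/29 (y = 34*(1/58) + 0/(sqrt(14)) = 17/29 + 0*(sqrt(14)/14) = 17/29 + 0 = 17/29 ≈ 0.58621)
D(Z) = -124 + (23 + Z)*(17/29 + Z) (D(Z) = (Z + 17/29)*(Z + 23) - 124 = (17/29 + Z)*(23 + Z) - 124 = (23 + Z)*(17/29 + Z) - 124 = -124 + (23 + Z)*(17/29 + Z))
1/D(-266) = 1/(-3205/29 + (-266)**2 + (684/29)*(-266)) = 1/(-3205/29 + 70756 - 181944/29) = 1/(1866775/29) = 29/1866775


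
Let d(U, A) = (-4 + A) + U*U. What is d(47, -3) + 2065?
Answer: 4267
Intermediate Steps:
d(U, A) = -4 + A + U² (d(U, A) = (-4 + A) + U² = -4 + A + U²)
d(47, -3) + 2065 = (-4 - 3 + 47²) + 2065 = (-4 - 3 + 2209) + 2065 = 2202 + 2065 = 4267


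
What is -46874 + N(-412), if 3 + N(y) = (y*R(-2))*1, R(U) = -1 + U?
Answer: -45641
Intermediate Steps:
N(y) = -3 - 3*y (N(y) = -3 + (y*(-1 - 2))*1 = -3 + (y*(-3))*1 = -3 - 3*y*1 = -3 - 3*y)
-46874 + N(-412) = -46874 + (-3 - 3*(-412)) = -46874 + (-3 + 1236) = -46874 + 1233 = -45641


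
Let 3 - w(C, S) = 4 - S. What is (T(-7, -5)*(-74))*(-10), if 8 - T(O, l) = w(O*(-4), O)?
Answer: 11840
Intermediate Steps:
w(C, S) = -1 + S (w(C, S) = 3 - (4 - S) = 3 + (-4 + S) = -1 + S)
T(O, l) = 9 - O (T(O, l) = 8 - (-1 + O) = 8 + (1 - O) = 9 - O)
(T(-7, -5)*(-74))*(-10) = ((9 - 1*(-7))*(-74))*(-10) = ((9 + 7)*(-74))*(-10) = (16*(-74))*(-10) = -1184*(-10) = 11840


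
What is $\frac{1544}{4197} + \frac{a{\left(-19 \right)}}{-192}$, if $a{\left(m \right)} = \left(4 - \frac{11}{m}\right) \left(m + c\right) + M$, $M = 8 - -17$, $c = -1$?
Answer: $\frac{3647239}{5103552} \approx 0.71465$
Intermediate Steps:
$M = 25$ ($M = 8 + 17 = 25$)
$a{\left(m \right)} = 25 + \left(-1 + m\right) \left(4 - \frac{11}{m}\right)$ ($a{\left(m \right)} = \left(4 - \frac{11}{m}\right) \left(m - 1\right) + 25 = \left(4 - \frac{11}{m}\right) \left(-1 + m\right) + 25 = \left(-1 + m\right) \left(4 - \frac{11}{m}\right) + 25 = 25 + \left(-1 + m\right) \left(4 - \frac{11}{m}\right)$)
$\frac{1544}{4197} + \frac{a{\left(-19 \right)}}{-192} = \frac{1544}{4197} + \frac{10 + 4 \left(-19\right) + \frac{11}{-19}}{-192} = 1544 \cdot \frac{1}{4197} + \left(10 - 76 + 11 \left(- \frac{1}{19}\right)\right) \left(- \frac{1}{192}\right) = \frac{1544}{4197} + \left(10 - 76 - \frac{11}{19}\right) \left(- \frac{1}{192}\right) = \frac{1544}{4197} - - \frac{1265}{3648} = \frac{1544}{4197} + \frac{1265}{3648} = \frac{3647239}{5103552}$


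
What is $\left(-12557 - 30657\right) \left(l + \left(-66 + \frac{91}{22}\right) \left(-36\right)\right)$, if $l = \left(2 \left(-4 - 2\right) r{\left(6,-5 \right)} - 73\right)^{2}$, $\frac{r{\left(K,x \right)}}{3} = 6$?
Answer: $- \frac{40760698006}{11} \approx -3.7055 \cdot 10^{9}$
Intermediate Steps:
$r{\left(K,x \right)} = 18$ ($r{\left(K,x \right)} = 3 \cdot 6 = 18$)
$l = 83521$ ($l = \left(2 \left(-4 - 2\right) 18 - 73\right)^{2} = \left(2 \left(-6\right) 18 - 73\right)^{2} = \left(\left(-12\right) 18 - 73\right)^{2} = \left(-216 - 73\right)^{2} = \left(-289\right)^{2} = 83521$)
$\left(-12557 - 30657\right) \left(l + \left(-66 + \frac{91}{22}\right) \left(-36\right)\right) = \left(-12557 - 30657\right) \left(83521 + \left(-66 + \frac{91}{22}\right) \left(-36\right)\right) = - 43214 \left(83521 + \left(-66 + 91 \cdot \frac{1}{22}\right) \left(-36\right)\right) = - 43214 \left(83521 + \left(-66 + \frac{91}{22}\right) \left(-36\right)\right) = - 43214 \left(83521 - - \frac{24498}{11}\right) = - 43214 \left(83521 + \frac{24498}{11}\right) = \left(-43214\right) \frac{943229}{11} = - \frac{40760698006}{11}$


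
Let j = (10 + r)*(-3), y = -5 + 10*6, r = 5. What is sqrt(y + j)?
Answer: sqrt(10) ≈ 3.1623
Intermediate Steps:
y = 55 (y = -5 + 60 = 55)
j = -45 (j = (10 + 5)*(-3) = 15*(-3) = -45)
sqrt(y + j) = sqrt(55 - 45) = sqrt(10)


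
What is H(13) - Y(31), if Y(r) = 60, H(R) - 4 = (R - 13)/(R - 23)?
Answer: -56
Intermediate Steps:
H(R) = 4 + (-13 + R)/(-23 + R) (H(R) = 4 + (R - 13)/(R - 23) = 4 + (-13 + R)/(-23 + R))
H(13) - Y(31) = 5*(-21 + 13)/(-23 + 13) - 1*60 = 5*(-8)/(-10) - 60 = 5*(-⅒)*(-8) - 60 = 4 - 60 = -56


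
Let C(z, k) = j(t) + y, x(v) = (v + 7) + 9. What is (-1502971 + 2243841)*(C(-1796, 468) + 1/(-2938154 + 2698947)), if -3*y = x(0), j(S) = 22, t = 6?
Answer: 8861062281890/717621 ≈ 1.2348e+7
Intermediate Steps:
x(v) = 16 + v (x(v) = (7 + v) + 9 = 16 + v)
y = -16/3 (y = -(16 + 0)/3 = -⅓*16 = -16/3 ≈ -5.3333)
C(z, k) = 50/3 (C(z, k) = 22 - 16/3 = 50/3)
(-1502971 + 2243841)*(C(-1796, 468) + 1/(-2938154 + 2698947)) = (-1502971 + 2243841)*(50/3 + 1/(-2938154 + 2698947)) = 740870*(50/3 + 1/(-239207)) = 740870*(50/3 - 1/239207) = 740870*(11960347/717621) = 8861062281890/717621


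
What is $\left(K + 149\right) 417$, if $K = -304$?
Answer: $-64635$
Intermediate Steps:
$\left(K + 149\right) 417 = \left(-304 + 149\right) 417 = \left(-155\right) 417 = -64635$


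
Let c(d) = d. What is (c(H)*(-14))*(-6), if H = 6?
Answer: 504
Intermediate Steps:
(c(H)*(-14))*(-6) = (6*(-14))*(-6) = -84*(-6) = 504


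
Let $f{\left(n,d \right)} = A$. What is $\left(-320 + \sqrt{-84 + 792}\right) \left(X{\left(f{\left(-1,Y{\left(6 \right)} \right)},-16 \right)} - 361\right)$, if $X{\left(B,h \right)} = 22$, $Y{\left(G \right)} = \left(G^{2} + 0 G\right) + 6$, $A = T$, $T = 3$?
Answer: $108480 - 678 \sqrt{177} \approx 99460.0$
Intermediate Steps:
$A = 3$
$Y{\left(G \right)} = 6 + G^{2}$ ($Y{\left(G \right)} = \left(G^{2} + 0\right) + 6 = G^{2} + 6 = 6 + G^{2}$)
$f{\left(n,d \right)} = 3$
$\left(-320 + \sqrt{-84 + 792}\right) \left(X{\left(f{\left(-1,Y{\left(6 \right)} \right)},-16 \right)} - 361\right) = \left(-320 + \sqrt{-84 + 792}\right) \left(22 - 361\right) = \left(-320 + \sqrt{708}\right) \left(-339\right) = \left(-320 + 2 \sqrt{177}\right) \left(-339\right) = 108480 - 678 \sqrt{177}$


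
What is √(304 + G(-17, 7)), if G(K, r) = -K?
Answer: √321 ≈ 17.916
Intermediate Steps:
√(304 + G(-17, 7)) = √(304 - 1*(-17)) = √(304 + 17) = √321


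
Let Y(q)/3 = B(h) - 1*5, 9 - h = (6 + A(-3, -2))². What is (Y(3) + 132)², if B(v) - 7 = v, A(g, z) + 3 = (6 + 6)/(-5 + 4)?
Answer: 6084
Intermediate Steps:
A(g, z) = -15 (A(g, z) = -3 + (6 + 6)/(-5 + 4) = -3 + 12/(-1) = -3 + 12*(-1) = -3 - 12 = -15)
h = -72 (h = 9 - (6 - 15)² = 9 - 1*(-9)² = 9 - 1*81 = 9 - 81 = -72)
B(v) = 7 + v
Y(q) = -210 (Y(q) = 3*((7 - 72) - 1*5) = 3*(-65 - 5) = 3*(-70) = -210)
(Y(3) + 132)² = (-210 + 132)² = (-78)² = 6084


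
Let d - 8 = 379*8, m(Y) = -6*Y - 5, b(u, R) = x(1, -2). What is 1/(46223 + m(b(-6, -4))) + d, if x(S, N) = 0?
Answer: 140502721/46218 ≈ 3040.0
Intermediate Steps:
b(u, R) = 0
m(Y) = -5 - 6*Y
d = 3040 (d = 8 + 379*8 = 8 + 3032 = 3040)
1/(46223 + m(b(-6, -4))) + d = 1/(46223 + (-5 - 6*0)) + 3040 = 1/(46223 + (-5 + 0)) + 3040 = 1/(46223 - 5) + 3040 = 1/46218 + 3040 = 140502721/46218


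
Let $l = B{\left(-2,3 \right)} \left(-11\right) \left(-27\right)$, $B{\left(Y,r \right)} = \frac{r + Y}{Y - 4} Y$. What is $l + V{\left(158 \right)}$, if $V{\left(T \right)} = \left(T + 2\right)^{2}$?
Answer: $25699$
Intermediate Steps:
$V{\left(T \right)} = \left(2 + T\right)^{2}$
$B{\left(Y,r \right)} = \frac{Y \left(Y + r\right)}{-4 + Y}$ ($B{\left(Y,r \right)} = \frac{Y + r}{-4 + Y} Y = \frac{Y \left(Y + r\right)}{-4 + Y}$)
$l = 99$ ($l = - \frac{2 \left(-2 + 3\right)}{-4 - 2} \left(-11\right) \left(-27\right) = \left(-2\right) \frac{1}{-6} \cdot 1 \left(-11\right) \left(-27\right) = \left(-2\right) \left(- \frac{1}{6}\right) 1 \left(-11\right) \left(-27\right) = \frac{1}{3} \left(-11\right) \left(-27\right) = \left(- \frac{11}{3}\right) \left(-27\right) = 99$)
$l + V{\left(158 \right)} = 99 + \left(2 + 158\right)^{2} = 99 + 160^{2} = 99 + 25600 = 25699$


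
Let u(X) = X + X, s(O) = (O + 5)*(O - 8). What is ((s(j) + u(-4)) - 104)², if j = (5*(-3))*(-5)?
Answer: 27541504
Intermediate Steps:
j = 75 (j = -15*(-5) = 75)
s(O) = (-8 + O)*(5 + O) (s(O) = (5 + O)*(-8 + O) = (-8 + O)*(5 + O))
u(X) = 2*X
((s(j) + u(-4)) - 104)² = (((-40 + 75² - 3*75) + 2*(-4)) - 104)² = (((-40 + 5625 - 225) - 8) - 104)² = ((5360 - 8) - 104)² = (5352 - 104)² = 5248² = 27541504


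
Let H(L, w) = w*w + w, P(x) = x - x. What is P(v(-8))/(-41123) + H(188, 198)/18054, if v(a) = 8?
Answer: 2189/1003 ≈ 2.1825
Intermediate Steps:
P(x) = 0
H(L, w) = w + w² (H(L, w) = w² + w = w + w²)
P(v(-8))/(-41123) + H(188, 198)/18054 = 0/(-41123) + (198*(1 + 198))/18054 = 0*(-1/41123) + (198*199)*(1/18054) = 0 + 39402*(1/18054) = 0 + 2189/1003 = 2189/1003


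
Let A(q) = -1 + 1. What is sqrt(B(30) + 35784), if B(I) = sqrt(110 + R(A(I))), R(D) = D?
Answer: sqrt(35784 + sqrt(110)) ≈ 189.19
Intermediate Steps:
A(q) = 0
B(I) = sqrt(110) (B(I) = sqrt(110 + 0) = sqrt(110))
sqrt(B(30) + 35784) = sqrt(sqrt(110) + 35784) = sqrt(35784 + sqrt(110))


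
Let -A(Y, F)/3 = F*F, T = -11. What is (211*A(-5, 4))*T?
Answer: 111408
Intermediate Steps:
A(Y, F) = -3*F² (A(Y, F) = -3*F*F = -3*F²)
(211*A(-5, 4))*T = (211*(-3*4²))*(-11) = (211*(-3*16))*(-11) = (211*(-48))*(-11) = -10128*(-11) = 111408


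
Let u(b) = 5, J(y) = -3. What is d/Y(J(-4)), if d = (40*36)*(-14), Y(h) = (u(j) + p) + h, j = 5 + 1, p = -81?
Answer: 20160/79 ≈ 255.19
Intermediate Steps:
j = 6
Y(h) = -76 + h (Y(h) = (5 - 81) + h = -76 + h)
d = -20160 (d = 1440*(-14) = -20160)
d/Y(J(-4)) = -20160/(-76 - 3) = -20160/(-79) = -20160*(-1/79) = 20160/79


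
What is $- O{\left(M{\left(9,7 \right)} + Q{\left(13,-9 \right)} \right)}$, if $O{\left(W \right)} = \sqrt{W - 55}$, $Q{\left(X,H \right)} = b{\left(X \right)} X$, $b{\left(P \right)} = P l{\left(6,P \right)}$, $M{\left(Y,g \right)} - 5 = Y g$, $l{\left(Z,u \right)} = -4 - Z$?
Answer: $- i \sqrt{1677} \approx - 40.951 i$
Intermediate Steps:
$M{\left(Y,g \right)} = 5 + Y g$
$b{\left(P \right)} = - 10 P$ ($b{\left(P \right)} = P \left(-4 - 6\right) = P \left(-10\right) = - 10 P$)
$Q{\left(X,H \right)} = - 10 X^{2}$ ($Q{\left(X,H \right)} = - 10 X X = - 10 X^{2}$)
$O{\left(W \right)} = \sqrt{-55 + W}$
$- O{\left(M{\left(9,7 \right)} + Q{\left(13,-9 \right)} \right)} = - \sqrt{-55 + \left(\left(5 + 9 \cdot 7\right) - 10 \cdot 13^{2}\right)} = - \sqrt{-55 + \left(\left(5 + 63\right) - 1690\right)} = - \sqrt{-55 + \left(68 - 1690\right)} = - \sqrt{-55 - 1622} = - \sqrt{-1677} = - i \sqrt{1677}$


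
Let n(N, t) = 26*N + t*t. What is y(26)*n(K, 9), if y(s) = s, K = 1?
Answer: 2782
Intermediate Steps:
n(N, t) = t² + 26*N (n(N, t) = 26*N + t² = t² + 26*N)
y(26)*n(K, 9) = 26*(9² + 26*1) = 26*(81 + 26) = 26*107 = 2782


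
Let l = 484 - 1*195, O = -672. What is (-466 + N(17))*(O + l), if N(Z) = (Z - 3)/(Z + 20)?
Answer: 6598324/37 ≈ 1.7833e+5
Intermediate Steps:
N(Z) = (-3 + Z)/(20 + Z)
l = 289 (l = 484 - 195 = 289)
(-466 + N(17))*(O + l) = (-466 + (-3 + 17)/(20 + 17))*(-672 + 289) = (-466 + 14/37)*(-383) = -17228/37*(-383) = 6598324/37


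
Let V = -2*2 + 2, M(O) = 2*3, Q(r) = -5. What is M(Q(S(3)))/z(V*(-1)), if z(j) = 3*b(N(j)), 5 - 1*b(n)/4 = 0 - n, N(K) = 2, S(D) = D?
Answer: 1/14 ≈ 0.071429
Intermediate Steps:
M(O) = 6
b(n) = 20 + 4*n (b(n) = 20 - 4*(0 - n) = 20 - (-4)*n = 20 + 4*n)
V = -2 (V = -4 + 2 = -2)
z(j) = 84 (z(j) = 3*(20 + 4*2) = 3*(20 + 8) = 3*28 = 84)
M(Q(S(3)))/z(V*(-1)) = 6/84 = 6*(1/84) = 1/14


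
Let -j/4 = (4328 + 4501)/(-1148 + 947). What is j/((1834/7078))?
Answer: 41661108/61439 ≈ 678.09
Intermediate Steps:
j = 11772/67 (j = -4*(4328 + 4501)/(-1148 + 947) = -35316/(-201) = -35316*(-1)/201 = -4*(-2943/67) = 11772/67 ≈ 175.70)
j/((1834/7078)) = 11772/(67*((1834/7078))) = 11772/(67*((1834*(1/7078)))) = 11772/(67*(917/3539)) = (11772/67)*(3539/917) = 41661108/61439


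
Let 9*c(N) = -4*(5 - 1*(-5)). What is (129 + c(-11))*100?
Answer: 112100/9 ≈ 12456.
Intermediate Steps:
c(N) = -40/9 (c(N) = (-4*(5 - 1*(-5)))/9 = (-4*(5 + 5))/9 = (-4*10)/9 = (1/9)*(-40) = -40/9)
(129 + c(-11))*100 = (129 - 40/9)*100 = (1121/9)*100 = 112100/9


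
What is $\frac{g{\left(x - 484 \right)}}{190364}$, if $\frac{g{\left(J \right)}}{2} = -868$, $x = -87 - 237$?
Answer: $- \frac{434}{47591} \approx -0.0091194$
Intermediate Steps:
$x = -324$
$g{\left(J \right)} = -1736$ ($g{\left(J \right)} = 2 \left(-868\right) = -1736$)
$\frac{g{\left(x - 484 \right)}}{190364} = - \frac{1736}{190364} = \left(-1736\right) \frac{1}{190364} = - \frac{434}{47591}$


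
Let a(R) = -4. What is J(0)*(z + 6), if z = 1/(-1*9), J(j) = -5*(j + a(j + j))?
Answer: 1060/9 ≈ 117.78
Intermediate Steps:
J(j) = 20 - 5*j (J(j) = -5*(j - 4) = -5*(-4 + j) = 20 - 5*j)
z = -1/9 (z = 1/(-9) = -1/9 ≈ -0.11111)
J(0)*(z + 6) = (20 - 5*0)*(-1/9 + 6) = (20 + 0)*(53/9) = 20*(53/9) = 1060/9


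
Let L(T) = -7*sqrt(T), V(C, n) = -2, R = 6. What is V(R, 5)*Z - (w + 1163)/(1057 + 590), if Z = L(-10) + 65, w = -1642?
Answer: -213631/1647 + 14*I*sqrt(10) ≈ -129.71 + 44.272*I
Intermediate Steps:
Z = 65 - 7*I*sqrt(10) (Z = -7*I*sqrt(10) + 65 = 65 - 7*I*sqrt(10) ≈ 65.0 - 22.136*I)
V(R, 5)*Z - (w + 1163)/(1057 + 590) = -2*(65 - 7*I*sqrt(10)) - (-1642 + 1163)/(1057 + 590) = (-130 + 14*I*sqrt(10)) - (-479)/1647 = (-130 + 14*I*sqrt(10)) - 1*(-479/1647) = (-130 + 14*I*sqrt(10)) + 479/1647 = -213631/1647 + 14*I*sqrt(10)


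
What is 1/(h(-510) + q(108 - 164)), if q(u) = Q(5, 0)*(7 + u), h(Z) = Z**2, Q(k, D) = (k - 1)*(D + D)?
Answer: 1/260100 ≈ 3.8447e-6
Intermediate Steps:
Q(k, D) = 2*D*(-1 + k) (Q(k, D) = (-1 + k)*(2*D) = 2*D*(-1 + k))
q(u) = 0 (q(u) = (2*0*(-1 + 5))*(7 + u) = (2*0*4)*(7 + u) = 0*(7 + u) = 0)
1/(h(-510) + q(108 - 164)) = 1/((-510)**2 + 0) = 1/(260100 + 0) = 1/260100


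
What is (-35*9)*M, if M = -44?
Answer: 13860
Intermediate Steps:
(-35*9)*M = -35*9*(-44) = -315*(-44) = 13860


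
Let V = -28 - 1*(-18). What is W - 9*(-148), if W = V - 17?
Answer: 1305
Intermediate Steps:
V = -10 (V = -28 + 18 = -10)
W = -27 (W = -10 - 17 = -27)
W - 9*(-148) = -27 - 9*(-148) = -27 + 1332 = 1305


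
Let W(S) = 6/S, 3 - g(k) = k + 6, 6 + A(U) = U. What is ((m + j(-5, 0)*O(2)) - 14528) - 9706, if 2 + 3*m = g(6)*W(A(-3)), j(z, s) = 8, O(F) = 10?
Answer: -72458/3 ≈ -24153.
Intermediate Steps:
A(U) = -6 + U
g(k) = -3 - k (g(k) = 3 - (k + 6) = 3 - (6 + k) = 3 + (-6 - k) = -3 - k)
m = 4/3 (m = -⅔ + ((-3 - 1*6)*(6/(-6 - 3)))/3 = -⅔ + ((-3 - 6)*(6/(-9)))/3 = -⅔ + (-54*(-1)/9)/3 = -⅔ + (-9*(-⅔))/3 = -⅔ + (⅓)*6 = -⅔ + 2 = 4/3 ≈ 1.3333)
((m + j(-5, 0)*O(2)) - 14528) - 9706 = ((4/3 + 8*10) - 14528) - 9706 = ((4/3 + 80) - 14528) - 9706 = (244/3 - 14528) - 9706 = -43340/3 - 9706 = -72458/3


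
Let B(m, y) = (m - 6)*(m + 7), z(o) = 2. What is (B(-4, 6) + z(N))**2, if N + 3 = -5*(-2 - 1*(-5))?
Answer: 784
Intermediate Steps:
N = -18 (N = -3 - 5*(-2 - 1*(-5)) = -3 - 5*(-2 + 5) = -3 - 5*3 = -3 - 15 = -18)
B(m, y) = (-6 + m)*(7 + m)
(B(-4, 6) + z(N))**2 = ((-42 - 4 + (-4)**2) + 2)**2 = ((-42 - 4 + 16) + 2)**2 = (-30 + 2)**2 = (-28)**2 = 784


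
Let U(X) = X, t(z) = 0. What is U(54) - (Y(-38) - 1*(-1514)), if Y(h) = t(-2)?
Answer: -1460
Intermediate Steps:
Y(h) = 0
U(54) - (Y(-38) - 1*(-1514)) = 54 - (0 - 1*(-1514)) = 54 - (0 + 1514) = 54 - 1*1514 = 54 - 1514 = -1460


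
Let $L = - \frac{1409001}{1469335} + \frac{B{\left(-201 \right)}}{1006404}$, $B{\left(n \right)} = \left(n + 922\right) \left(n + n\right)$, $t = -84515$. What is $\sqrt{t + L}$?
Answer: $\frac{i \sqrt{104767837188437724433983690}}{35208205270} \approx 290.72 i$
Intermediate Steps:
$B{\left(n \right)} = 2 n \left(922 + n\right)$ ($B{\left(n \right)} = \left(922 + n\right) 2 n = 2 n \left(922 + n\right)$)
$L = - \frac{43902362797}{35208205270}$ ($L = - \frac{1409001}{1469335} + \frac{2 \left(-201\right) \left(922 - 201\right)}{1006404} = \left(-1409001\right) \frac{1}{1469335} + 2 \left(-201\right) 721 \cdot \frac{1}{1006404} = - \frac{1409001}{1469335} - \frac{6901}{23962} = - \frac{43902362797}{35208205270} \approx -1.2469$)
$\sqrt{t + L} = \sqrt{-84515 - \frac{43902362797}{35208205270}} = \sqrt{- \frac{2975665370756847}{35208205270}} = \frac{i \sqrt{104767837188437724433983690}}{35208205270}$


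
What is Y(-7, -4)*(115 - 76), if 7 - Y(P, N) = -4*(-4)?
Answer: -351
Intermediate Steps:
Y(P, N) = -9 (Y(P, N) = 7 - (-4)*(-4) = 7 - 1*16 = 7 - 16 = -9)
Y(-7, -4)*(115 - 76) = -9*(115 - 76) = -9*39 = -351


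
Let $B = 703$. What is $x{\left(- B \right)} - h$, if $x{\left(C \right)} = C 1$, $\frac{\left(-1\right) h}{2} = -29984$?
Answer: $-60671$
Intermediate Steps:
$h = 59968$ ($h = \left(-2\right) \left(-29984\right) = 59968$)
$x{\left(C \right)} = C$
$x{\left(- B \right)} - h = \left(-1\right) 703 - 59968 = -703 - 59968 = -60671$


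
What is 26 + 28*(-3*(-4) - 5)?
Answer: 222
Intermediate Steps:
26 + 28*(-3*(-4) - 5) = 26 + 28*(12 - 5) = 26 + 28*7 = 26 + 196 = 222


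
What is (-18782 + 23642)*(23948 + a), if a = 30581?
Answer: 265010940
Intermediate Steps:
(-18782 + 23642)*(23948 + a) = (-18782 + 23642)*(23948 + 30581) = 4860*54529 = 265010940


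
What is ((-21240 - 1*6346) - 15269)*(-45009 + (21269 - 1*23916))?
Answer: 2042297880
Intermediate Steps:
((-21240 - 1*6346) - 15269)*(-45009 + (21269 - 1*23916)) = ((-21240 - 6346) - 15269)*(-45009 + (21269 - 23916)) = (-27586 - 15269)*(-45009 - 2647) = -42855*(-47656) = 2042297880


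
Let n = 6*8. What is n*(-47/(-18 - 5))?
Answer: 2256/23 ≈ 98.087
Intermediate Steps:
n = 48
n*(-47/(-18 - 5)) = 48*(-47/(-18 - 5)) = 48*(-47/(-23)) = 48*(-47*(-1/23)) = 48*(47/23) = 2256/23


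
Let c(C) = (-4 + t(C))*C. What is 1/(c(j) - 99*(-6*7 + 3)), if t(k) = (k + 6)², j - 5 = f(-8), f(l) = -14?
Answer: 1/3816 ≈ 0.00026205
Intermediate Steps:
j = -9 (j = 5 - 14 = -9)
t(k) = (6 + k)²
c(C) = C*(-4 + (6 + C)²) (c(C) = (-4 + (6 + C)²)*C = C*(-4 + (6 + C)²))
1/(c(j) - 99*(-6*7 + 3)) = 1/(-9*(-4 + (6 - 9)²) - 99*(-6*7 + 3)) = 1/(-9*(-4 + (-3)²) - 99*(-42 + 3)) = 1/(-9*(-4 + 9) - 99*(-39)) = 1/(-9*5 + 3861) = 1/(-45 + 3861) = 1/3816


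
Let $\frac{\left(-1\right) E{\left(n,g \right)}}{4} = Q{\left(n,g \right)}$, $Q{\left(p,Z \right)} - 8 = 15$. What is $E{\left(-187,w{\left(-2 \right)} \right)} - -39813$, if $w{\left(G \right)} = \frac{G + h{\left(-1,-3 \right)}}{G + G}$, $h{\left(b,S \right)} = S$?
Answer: $39721$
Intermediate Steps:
$Q{\left(p,Z \right)} = 23$ ($Q{\left(p,Z \right)} = 8 + 15 = 23$)
$w{\left(G \right)} = \frac{-3 + G}{2 G}$ ($w{\left(G \right)} = \frac{G - 3}{G + G} = \frac{-3 + G}{2 G}$)
$E{\left(n,g \right)} = -92$ ($E{\left(n,g \right)} = \left(-4\right) 23 = -92$)
$E{\left(-187,w{\left(-2 \right)} \right)} - -39813 = -92 - -39813 = -92 + 39813 = 39721$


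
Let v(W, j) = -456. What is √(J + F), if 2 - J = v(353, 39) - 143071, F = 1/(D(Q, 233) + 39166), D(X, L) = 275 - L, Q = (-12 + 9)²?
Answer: √326394131914/1508 ≈ 378.85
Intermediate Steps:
Q = 9 (Q = (-3)² = 9)
F = 1/39208 (F = 1/((275 - 1*233) + 39166) = 1/((275 - 233) + 39166) = 1/(42 + 39166) = 1/39208 ≈ 2.5505e-5)
J = 143529 (J = 2 - (-456 - 143071) = 2 - 1*(-143527) = 2 + 143527 = 143529)
√(J + F) = √(143529 + 1/39208) = √(5627485033/39208) = √326394131914/1508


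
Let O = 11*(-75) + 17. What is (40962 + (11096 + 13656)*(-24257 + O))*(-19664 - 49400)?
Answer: 42845089888752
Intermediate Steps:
O = -808 (O = -825 + 17 = -808)
(40962 + (11096 + 13656)*(-24257 + O))*(-19664 - 49400) = (40962 + (11096 + 13656)*(-24257 - 808))*(-19664 - 49400) = (40962 + 24752*(-25065))*(-69064) = (40962 - 620408880)*(-69064) = -620367918*(-69064) = 42845089888752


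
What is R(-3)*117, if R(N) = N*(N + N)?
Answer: 2106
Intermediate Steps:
R(N) = 2*N² (R(N) = N*(2*N) = 2*N²)
R(-3)*117 = (2*(-3)²)*117 = (2*9)*117 = 18*117 = 2106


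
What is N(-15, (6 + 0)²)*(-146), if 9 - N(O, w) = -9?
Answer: -2628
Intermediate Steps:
N(O, w) = 18 (N(O, w) = 9 - 1*(-9) = 9 + 9 = 18)
N(-15, (6 + 0)²)*(-146) = 18*(-146) = -2628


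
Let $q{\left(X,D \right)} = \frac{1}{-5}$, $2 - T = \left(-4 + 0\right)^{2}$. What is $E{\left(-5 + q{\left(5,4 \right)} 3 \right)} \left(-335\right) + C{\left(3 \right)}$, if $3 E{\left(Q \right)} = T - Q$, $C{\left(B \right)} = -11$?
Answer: $927$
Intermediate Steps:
$T = -14$ ($T = 2 - \left(-4 + 0\right)^{2} = 2 - \left(-4\right)^{2} = 2 - 16 = -14$)
$q{\left(X,D \right)} = - \frac{1}{5}$
$E{\left(Q \right)} = - \frac{14}{3} - \frac{Q}{3}$ ($E{\left(Q \right)} = \frac{-14 - Q}{3} = - \frac{14}{3} - \frac{Q}{3}$)
$E{\left(-5 + q{\left(5,4 \right)} 3 \right)} \left(-335\right) + C{\left(3 \right)} = \left(- \frac{14}{3} - \frac{-5 - \frac{3}{5}}{3}\right) \left(-335\right) - 11 = \left(- \frac{14}{3} - - \frac{28}{15}\right) \left(-335\right) - 11 = \left(- \frac{14}{3} + \frac{28}{15}\right) \left(-335\right) - 11 = \left(- \frac{14}{5}\right) \left(-335\right) - 11 = 938 - 11 = 927$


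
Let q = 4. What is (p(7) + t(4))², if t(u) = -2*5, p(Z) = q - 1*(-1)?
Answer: 25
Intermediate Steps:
p(Z) = 5 (p(Z) = 4 - 1*(-1) = 4 + 1 = 5)
t(u) = -10
(p(7) + t(4))² = (5 - 10)² = (-5)² = 25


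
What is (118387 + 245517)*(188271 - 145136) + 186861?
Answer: 15697185901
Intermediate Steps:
(118387 + 245517)*(188271 - 145136) + 186861 = 363904*43135 + 186861 = 15696999040 + 186861 = 15697185901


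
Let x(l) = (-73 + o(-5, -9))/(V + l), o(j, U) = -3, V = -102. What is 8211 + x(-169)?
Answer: 2225257/271 ≈ 8211.3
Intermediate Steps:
x(l) = -76/(-102 + l) (x(l) = (-73 - 3)/(-102 + l) = -76/(-102 + l))
8211 + x(-169) = 8211 - 76/(-102 - 169) = 8211 - 76/(-271) = 8211 - 76*(-1/271) = 8211 + 76/271 = 2225257/271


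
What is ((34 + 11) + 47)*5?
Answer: 460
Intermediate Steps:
((34 + 11) + 47)*5 = (45 + 47)*5 = 92*5 = 460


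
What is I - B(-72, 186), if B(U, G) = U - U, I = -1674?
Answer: -1674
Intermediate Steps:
B(U, G) = 0
I - B(-72, 186) = -1674 - 1*0 = -1674 + 0 = -1674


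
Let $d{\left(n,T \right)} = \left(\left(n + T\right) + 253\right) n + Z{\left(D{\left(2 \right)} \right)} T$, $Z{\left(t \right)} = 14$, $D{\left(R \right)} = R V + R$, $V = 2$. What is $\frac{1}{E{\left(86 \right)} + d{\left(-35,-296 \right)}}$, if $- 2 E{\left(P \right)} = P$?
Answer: $- \frac{1}{1457} \approx -0.00068634$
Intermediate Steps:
$E{\left(P \right)} = - \frac{P}{2}$
$D{\left(R \right)} = 3 R$ ($D{\left(R \right)} = R 2 + R = 2 R + R = 3 R$)
$d{\left(n,T \right)} = 14 T + n \left(253 + T + n\right)$ ($d{\left(n,T \right)} = \left(\left(n + T\right) + 253\right) n + 14 T = \left(\left(T + n\right) + 253\right) n + 14 T = \left(253 + T + n\right) n + 14 T = n \left(253 + T + n\right) + 14 T = 14 T + n \left(253 + T + n\right)$)
$\frac{1}{E{\left(86 \right)} + d{\left(-35,-296 \right)}} = \frac{1}{\left(- \frac{1}{2}\right) 86 + \left(\left(-35\right)^{2} + 14 \left(-296\right) + 253 \left(-35\right) - -10360\right)} = \frac{1}{-43 + \left(1225 - 4144 - 8855 + 10360\right)} = \frac{1}{-43 - 1414} = \frac{1}{-1457} = - \frac{1}{1457}$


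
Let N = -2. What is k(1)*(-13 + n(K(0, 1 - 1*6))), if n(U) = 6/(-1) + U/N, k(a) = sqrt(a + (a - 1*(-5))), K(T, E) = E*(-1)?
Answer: -43*sqrt(7)/2 ≈ -56.884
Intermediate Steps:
K(T, E) = -E
k(a) = sqrt(5 + 2*a) (k(a) = sqrt(a + (a + 5)) = sqrt(a + (5 + a)) = sqrt(5 + 2*a))
n(U) = -6 - U/2 (n(U) = 6/(-1) + U/(-2) = 6*(-1) + U*(-1/2) = -6 - U/2)
k(1)*(-13 + n(K(0, 1 - 1*6))) = sqrt(5 + 2*1)*(-13 + (-6 - (-1)*(1 - 1*6)/2)) = sqrt(5 + 2)*(-13 + (-6 - (-1)*(1 - 6)/2)) = sqrt(7)*(-13 + (-6 - (-1)*(-5)/2)) = sqrt(7)*(-13 + (-6 - 1/2*5)) = sqrt(7)*(-13 + (-6 - 5/2)) = sqrt(7)*(-13 - 17/2) = sqrt(7)*(-43/2) = -43*sqrt(7)/2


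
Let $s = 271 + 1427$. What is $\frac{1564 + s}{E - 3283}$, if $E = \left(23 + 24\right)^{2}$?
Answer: $- \frac{1631}{537} \approx -3.0372$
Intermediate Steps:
$E = 2209$ ($E = 47^{2} = 2209$)
$s = 1698$
$\frac{1564 + s}{E - 3283} = \frac{1564 + 1698}{2209 - 3283} = \frac{3262}{-1074} = 3262 \left(- \frac{1}{1074}\right) = - \frac{1631}{537}$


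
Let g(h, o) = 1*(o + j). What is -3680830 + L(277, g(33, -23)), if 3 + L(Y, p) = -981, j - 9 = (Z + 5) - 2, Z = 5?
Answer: -3681814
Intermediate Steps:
j = 17 (j = 9 + ((5 + 5) - 2) = 9 + (10 - 2) = 9 + 8 = 17)
g(h, o) = 17 + o (g(h, o) = 1*(o + 17) = 1*(17 + o) = 17 + o)
L(Y, p) = -984 (L(Y, p) = -3 - 981 = -984)
-3680830 + L(277, g(33, -23)) = -3680830 - 984 = -3681814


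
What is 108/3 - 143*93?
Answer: -13263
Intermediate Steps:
108/3 - 143*93 = 108*(1/3) - 13299 = 36 - 13299 = -13263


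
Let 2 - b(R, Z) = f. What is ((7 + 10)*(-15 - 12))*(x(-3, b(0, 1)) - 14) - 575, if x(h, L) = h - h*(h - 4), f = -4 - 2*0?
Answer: 16867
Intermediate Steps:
f = -4 (f = -4 + 0 = -4)
b(R, Z) = 6 (b(R, Z) = 2 - 1*(-4) = 2 + 4 = 6)
x(h, L) = h - h*(-4 + h)
((7 + 10)*(-15 - 12))*(x(-3, b(0, 1)) - 14) - 575 = ((7 + 10)*(-15 - 12))*(-3*(5 - 1*(-3)) - 14) - 575 = (17*(-27))*(-3*(5 + 3) - 14) - 575 = -459*(-3*8 - 14) - 575 = -459*(-24 - 14) - 575 = -459*(-38) - 575 = 17442 - 575 = 16867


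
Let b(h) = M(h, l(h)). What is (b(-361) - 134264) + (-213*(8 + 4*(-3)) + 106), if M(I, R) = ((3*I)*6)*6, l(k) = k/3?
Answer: -172294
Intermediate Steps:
l(k) = k/3 (l(k) = k*(1/3) = k/3)
M(I, R) = 108*I (M(I, R) = (18*I)*6 = 108*I)
b(h) = 108*h
(b(-361) - 134264) + (-213*(8 + 4*(-3)) + 106) = (108*(-361) - 134264) + (-213*(8 + 4*(-3)) + 106) = (-38988 - 134264) + (-213*(8 - 12) + 106) = -173252 + (-213*(-4) + 106) = -173252 + (852 + 106) = -173252 + 958 = -172294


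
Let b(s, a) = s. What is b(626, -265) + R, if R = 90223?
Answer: 90849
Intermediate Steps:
b(626, -265) + R = 626 + 90223 = 90849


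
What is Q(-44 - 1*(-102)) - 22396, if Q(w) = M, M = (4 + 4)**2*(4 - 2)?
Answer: -22268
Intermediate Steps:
M = 128 (M = 8**2*2 = 64*2 = 128)
Q(w) = 128
Q(-44 - 1*(-102)) - 22396 = 128 - 22396 = -22268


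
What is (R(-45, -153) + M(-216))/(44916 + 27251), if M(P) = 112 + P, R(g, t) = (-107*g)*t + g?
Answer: -736844/72167 ≈ -10.210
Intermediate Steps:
R(g, t) = g - 107*g*t (R(g, t) = -107*g*t + g = g - 107*g*t)
(R(-45, -153) + M(-216))/(44916 + 27251) = (-45*(1 - 107*(-153)) + (112 - 216))/(44916 + 27251) = (-45*(1 + 16371) - 104)/72167 = (-45*16372 - 104)*(1/72167) = (-736740 - 104)*(1/72167) = -736844*1/72167 = -736844/72167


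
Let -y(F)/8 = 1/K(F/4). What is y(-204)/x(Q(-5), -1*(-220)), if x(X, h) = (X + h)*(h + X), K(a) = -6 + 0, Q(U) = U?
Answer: 4/138675 ≈ 2.8844e-5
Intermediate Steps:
K(a) = -6
x(X, h) = (X + h)**2 (x(X, h) = (X + h)*(X + h) = (X + h)**2)
y(F) = 4/3 (y(F) = -8/(-6) = -8*(-1/6) = 4/3)
y(-204)/x(Q(-5), -1*(-220)) = 4/(3*((-5 - 1*(-220))**2)) = 4/(3*((-5 + 220)**2)) = 4/(3*(215**2)) = (4/3)/46225 = (4/3)*(1/46225) = 4/138675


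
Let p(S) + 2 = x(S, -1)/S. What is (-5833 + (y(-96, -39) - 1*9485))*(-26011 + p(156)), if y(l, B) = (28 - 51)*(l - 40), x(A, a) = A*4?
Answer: 317049710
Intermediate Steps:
x(A, a) = 4*A
y(l, B) = 920 - 23*l (y(l, B) = -23*(-40 + l) = 920 - 23*l)
p(S) = 2 (p(S) = -2 + (4*S)/S = -2 + 4 = 2)
(-5833 + (y(-96, -39) - 1*9485))*(-26011 + p(156)) = (-5833 + ((920 - 23*(-96)) - 1*9485))*(-26011 + 2) = (-5833 + ((920 + 2208) - 9485))*(-26009) = (-5833 + (3128 - 9485))*(-26009) = (-5833 - 6357)*(-26009) = -12190*(-26009) = 317049710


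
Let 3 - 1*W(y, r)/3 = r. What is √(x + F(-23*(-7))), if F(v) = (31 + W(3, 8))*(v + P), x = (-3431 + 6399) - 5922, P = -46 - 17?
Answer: 3*I*√154 ≈ 37.229*I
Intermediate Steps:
P = -63
W(y, r) = 9 - 3*r
x = -2954 (x = 2968 - 5922 = -2954)
F(v) = -1008 + 16*v (F(v) = (31 + (9 - 3*8))*(v - 63) = (31 + (9 - 24))*(-63 + v) = (31 - 15)*(-63 + v) = 16*(-63 + v) = -1008 + 16*v)
√(x + F(-23*(-7))) = √(-2954 + (-1008 + 16*(-23*(-7)))) = √(-2954 + (-1008 + 16*161)) = √(-2954 + (-1008 + 2576)) = √(-2954 + 1568) = √(-1386) = 3*I*√154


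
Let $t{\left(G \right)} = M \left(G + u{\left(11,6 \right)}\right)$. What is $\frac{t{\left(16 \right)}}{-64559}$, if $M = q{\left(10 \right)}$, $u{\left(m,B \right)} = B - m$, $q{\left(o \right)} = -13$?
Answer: $\frac{13}{5869} \approx 0.002215$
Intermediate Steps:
$M = -13$
$t{\left(G \right)} = 65 - 13 G$ ($t{\left(G \right)} = - 13 \left(G + \left(6 - 11\right)\right) = - 13 \left(G - 5\right) = - 13 \left(-5 + G\right) = 65 - 13 G$)
$\frac{t{\left(16 \right)}}{-64559} = \frac{65 - 208}{-64559} = \left(65 - 208\right) \left(- \frac{1}{64559}\right) = \left(-143\right) \left(- \frac{1}{64559}\right) = \frac{13}{5869}$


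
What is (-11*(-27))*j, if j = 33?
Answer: 9801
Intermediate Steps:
(-11*(-27))*j = -11*(-27)*33 = 297*33 = 9801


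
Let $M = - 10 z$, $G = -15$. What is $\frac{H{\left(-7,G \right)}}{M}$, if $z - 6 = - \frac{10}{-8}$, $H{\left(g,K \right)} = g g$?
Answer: $- \frac{98}{145} \approx -0.67586$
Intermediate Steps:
$H{\left(g,K \right)} = g^{2}$
$z = \frac{29}{4}$ ($z = 6 - \frac{10}{-8} = 6 - - \frac{5}{4} = 6 + \frac{5}{4} = \frac{29}{4} \approx 7.25$)
$M = - \frac{145}{2}$ ($M = \left(-10\right) \frac{29}{4} = - \frac{145}{2} \approx -72.5$)
$\frac{H{\left(-7,G \right)}}{M} = \frac{\left(-7\right)^{2}}{- \frac{145}{2}} = 49 \left(- \frac{2}{145}\right) = - \frac{98}{145}$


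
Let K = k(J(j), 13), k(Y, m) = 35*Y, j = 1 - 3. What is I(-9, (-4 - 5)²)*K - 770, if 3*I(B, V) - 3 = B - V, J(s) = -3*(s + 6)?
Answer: 11410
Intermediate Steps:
j = -2
J(s) = -18 - 3*s (J(s) = -3*(6 + s) = -18 - 3*s)
K = -420 (K = 35*(-18 - 3*(-2)) = 35*(-18 + 6) = 35*(-12) = -420)
I(B, V) = 1 - V/3 + B/3 (I(B, V) = 1 + (B - V)/3 = 1 + (-V/3 + B/3) = 1 - V/3 + B/3)
I(-9, (-4 - 5)²)*K - 770 = (1 - (-4 - 5)²/3 + (⅓)*(-9))*(-420) - 770 = (1 - ⅓*(-9)² - 3)*(-420) - 770 = (1 - ⅓*81 - 3)*(-420) - 770 = (1 - 27 - 3)*(-420) - 770 = -29*(-420) - 770 = 12180 - 770 = 11410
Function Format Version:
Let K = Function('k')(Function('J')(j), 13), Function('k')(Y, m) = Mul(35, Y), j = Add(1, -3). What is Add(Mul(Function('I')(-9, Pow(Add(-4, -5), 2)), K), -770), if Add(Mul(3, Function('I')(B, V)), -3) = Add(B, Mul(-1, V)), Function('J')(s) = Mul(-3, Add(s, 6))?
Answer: 11410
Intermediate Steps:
j = -2
Function('J')(s) = Add(-18, Mul(-3, s)) (Function('J')(s) = Mul(-3, Add(6, s)) = Add(-18, Mul(-3, s)))
K = -420 (K = Mul(35, Add(-18, Mul(-3, -2))) = Mul(35, Add(-18, 6)) = Mul(35, -12) = -420)
Function('I')(B, V) = Add(1, Mul(Rational(-1, 3), V), Mul(Rational(1, 3), B)) (Function('I')(B, V) = Add(1, Mul(Rational(1, 3), Add(B, Mul(-1, V)))) = Add(1, Add(Mul(Rational(-1, 3), V), Mul(Rational(1, 3), B))) = Add(1, Mul(Rational(-1, 3), V), Mul(Rational(1, 3), B)))
Add(Mul(Function('I')(-9, Pow(Add(-4, -5), 2)), K), -770) = Add(Mul(Add(1, Mul(Rational(-1, 3), Pow(Add(-4, -5), 2)), Mul(Rational(1, 3), -9)), -420), -770) = Add(Mul(Add(1, Mul(Rational(-1, 3), Pow(-9, 2)), -3), -420), -770) = Add(Mul(Add(1, Mul(Rational(-1, 3), 81), -3), -420), -770) = Add(Mul(Add(1, -27, -3), -420), -770) = Add(Mul(-29, -420), -770) = Add(12180, -770) = 11410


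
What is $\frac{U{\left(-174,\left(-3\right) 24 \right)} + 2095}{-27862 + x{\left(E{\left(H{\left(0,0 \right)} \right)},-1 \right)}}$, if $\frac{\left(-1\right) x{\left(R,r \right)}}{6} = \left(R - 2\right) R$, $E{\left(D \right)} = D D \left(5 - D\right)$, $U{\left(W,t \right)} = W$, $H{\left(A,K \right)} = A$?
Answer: $- \frac{1921}{27862} \approx -0.068947$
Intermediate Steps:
$E{\left(D \right)} = D^{2} \left(5 - D\right)$
$x{\left(R,r \right)} = - 6 R \left(-2 + R\right)$ ($x{\left(R,r \right)} = - 6 \left(R - 2\right) R = - 6 \left(-2 + R\right) R = - 6 R \left(-2 + R\right)$)
$\frac{U{\left(-174,\left(-3\right) 24 \right)} + 2095}{-27862 + x{\left(E{\left(H{\left(0,0 \right)} \right)},-1 \right)}} = \frac{-174 + 2095}{-27862 + 6 \cdot 0^{2} \left(5 - 0\right) \left(2 - 0^{2} \left(5 - 0\right)\right)} = \frac{1921}{-27862 + 6 \cdot 0 \left(5 + 0\right) \left(2 - 0 \left(5 + 0\right)\right)} = \frac{1921}{-27862 + 6 \cdot 0 \cdot 5 \left(2 - 0 \cdot 5\right)} = \frac{1921}{-27862 + 6 \cdot 0 \left(2 - 0\right)} = \frac{1921}{-27862 + 6 \cdot 0 \left(2 + 0\right)} = \frac{1921}{-27862 + 6 \cdot 0 \cdot 2} = \frac{1921}{-27862 + 0} = \frac{1921}{-27862} = 1921 \left(- \frac{1}{27862}\right) = - \frac{1921}{27862}$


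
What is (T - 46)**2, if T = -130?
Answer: 30976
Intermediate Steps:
(T - 46)**2 = (-130 - 46)**2 = (-176)**2 = 30976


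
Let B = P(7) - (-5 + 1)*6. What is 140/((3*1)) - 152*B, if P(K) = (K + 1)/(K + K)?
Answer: -77452/21 ≈ -3688.2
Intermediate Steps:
P(K) = (1 + K)/(2*K) (P(K) = (1 + K)/((2*K)) = (1 + K)*(1/(2*K)) = (1 + K)/(2*K))
B = 172/7 (B = (½)*(1 + 7)/7 - (-5 + 1)*6 = (½)*(⅐)*8 - (-4)*6 = 4/7 - 1*(-24) = 4/7 + 24 = 172/7 ≈ 24.571)
140/((3*1)) - 152*B = 140/((3*1)) - 152*172/7 = 140/3 - 26144/7 = -77452/21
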